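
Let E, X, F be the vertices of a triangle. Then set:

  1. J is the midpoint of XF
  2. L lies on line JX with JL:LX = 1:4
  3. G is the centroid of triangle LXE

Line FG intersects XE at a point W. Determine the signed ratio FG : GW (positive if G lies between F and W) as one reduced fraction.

Set E = (0, 0), X = (1, 0), F = (0, 1); any affine frame gives the same invariant.
1. J is the midpoint of XF ⇒ J = (1/2, 1/2)
2. L lies on line JX with JL:LX = 1:4 ⇒ L = (3/5, 2/5)
3. G is the centroid of triangle LXE ⇒ G = (8/15, 2/15)
line FG meets XE at W = (8/13, 0)
G = F + t·(W−F) with t = 13/15, so FG:GW = 13/15:2/15

FG:GW = 13/2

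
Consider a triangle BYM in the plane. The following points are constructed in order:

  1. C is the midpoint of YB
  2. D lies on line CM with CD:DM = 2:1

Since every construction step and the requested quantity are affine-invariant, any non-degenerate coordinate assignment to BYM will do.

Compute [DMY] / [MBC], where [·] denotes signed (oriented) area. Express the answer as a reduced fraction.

Choose coordinates B = (0, 0), Y = (1, 0), M = (0, 1).
1. C is the midpoint of YB ⇒ C = (1/2, 0)
2. D lies on line CM with CD:DM = 2:1 ⇒ D = (1/6, 2/3)
2·[DMY] = -1/6, 2·[MBC] = 1/2
[DMY]:[MBC] = -1/6:1/2 = -1/3

[DMY]:[MBC] = -1/3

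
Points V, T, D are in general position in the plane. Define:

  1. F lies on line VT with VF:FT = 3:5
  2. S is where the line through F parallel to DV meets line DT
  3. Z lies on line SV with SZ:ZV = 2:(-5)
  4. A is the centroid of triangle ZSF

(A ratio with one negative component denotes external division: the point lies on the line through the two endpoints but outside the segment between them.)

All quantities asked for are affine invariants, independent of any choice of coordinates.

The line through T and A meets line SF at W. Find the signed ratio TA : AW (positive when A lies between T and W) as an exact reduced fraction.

Choose coordinates V = (0, 0), T = (1, 0), D = (0, 1).
1. F lies on line VT with VF:FT = 3:5 ⇒ F = (3/8, 0)
2. S is where the line through F parallel to DV meets line DT ⇒ S = (3/8, 5/8)
3. Z lies on line SV with SZ:ZV = 2:(-5) ⇒ Z = (5/8, 25/24)
4. A is the centroid of triangle ZSF ⇒ A = (11/24, 5/9)
line TA meets SF at W = (3/8, 25/39)
A = T + t·(W−T) with t = 13/15, so TA:AW = 13/15:2/15

TA:AW = 13/2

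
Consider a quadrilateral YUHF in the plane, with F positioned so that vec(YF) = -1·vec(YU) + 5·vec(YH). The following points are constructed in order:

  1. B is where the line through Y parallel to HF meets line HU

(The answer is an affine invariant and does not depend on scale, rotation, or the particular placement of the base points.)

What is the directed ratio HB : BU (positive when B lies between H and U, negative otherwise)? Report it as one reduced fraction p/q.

HB:BU = -1/4

Choose coordinates Y = (0, 0), U = (1, 0), H = (0, 1), F = (-1, 5).
1. B is where the line through Y parallel to HF meets line HU ⇒ B = (-1/3, 4/3)
B = H + t·(U−H) with t = -1/3, so HB:BU = t:(1−t) = -1/3:4/3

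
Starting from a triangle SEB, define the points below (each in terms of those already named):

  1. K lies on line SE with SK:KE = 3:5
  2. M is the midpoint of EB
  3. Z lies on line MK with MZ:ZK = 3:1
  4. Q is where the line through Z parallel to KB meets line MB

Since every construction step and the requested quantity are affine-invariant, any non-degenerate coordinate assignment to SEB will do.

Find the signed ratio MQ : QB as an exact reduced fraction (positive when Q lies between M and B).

Assign S = (0, 0), E = (1, 0), B = (0, 1) — the answer is frame-independent, so this choice is without loss of generality.
1. K lies on line SE with SK:KE = 3:5 ⇒ K = (3/8, 0)
2. M is the midpoint of EB ⇒ M = (1/2, 1/2)
3. Z lies on line MK with MZ:ZK = 3:1 ⇒ Z = (13/32, 1/8)
4. Q is where the line through Z parallel to KB meets line MB ⇒ Q = (1/8, 7/8)
Q = M + t·(B−M) with t = 3/4, so MQ:QB = t:(1−t) = 3/4:1/4

MQ:QB = 3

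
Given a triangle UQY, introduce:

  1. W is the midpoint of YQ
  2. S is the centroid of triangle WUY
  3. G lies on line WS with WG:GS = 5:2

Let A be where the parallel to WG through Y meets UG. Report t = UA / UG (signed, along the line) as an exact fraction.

Assign U = (0, 0), Q = (1, 0), Y = (0, 1) — the answer is frame-independent, so this choice is without loss of generality.
1. W is the midpoint of YQ ⇒ W = (1/2, 1/2)
2. S is the centroid of triangle WUY ⇒ S = (1/6, 1/2)
3. G lies on line WS with WG:GS = 5:2 ⇒ G = (11/42, 1/2)
through Y parallel to WG: direction (-5/21, 0); meets UG at A = (11/21, 1)
A = U + t·(G−U) with t = 2

t = 2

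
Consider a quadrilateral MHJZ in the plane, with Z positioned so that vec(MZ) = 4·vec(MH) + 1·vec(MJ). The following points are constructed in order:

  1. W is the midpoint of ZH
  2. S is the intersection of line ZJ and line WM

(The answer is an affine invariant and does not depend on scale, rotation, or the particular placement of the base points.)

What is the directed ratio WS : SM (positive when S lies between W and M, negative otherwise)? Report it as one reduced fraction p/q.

WS:SM = -1/2

Choose coordinates M = (0, 0), H = (1, 0), J = (0, 1), Z = (4, 1).
1. W is the midpoint of ZH ⇒ W = (5/2, 1/2)
2. S is the intersection of line ZJ and line WM ⇒ S = (5, 1)
S = W + t·(M−W) with t = -1, so WS:SM = t:(1−t) = -1:2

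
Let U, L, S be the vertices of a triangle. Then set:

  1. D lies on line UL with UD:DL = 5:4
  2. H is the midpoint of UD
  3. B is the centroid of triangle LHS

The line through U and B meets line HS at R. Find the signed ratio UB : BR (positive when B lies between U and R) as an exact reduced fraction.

Assign U = (0, 0), L = (1, 0), S = (0, 1) — the answer is frame-independent, so this choice is without loss of generality.
1. D lies on line UL with UD:DL = 5:4 ⇒ D = (5/9, 0)
2. H is the midpoint of UD ⇒ H = (5/18, 0)
3. B is the centroid of triangle LHS ⇒ B = (23/54, 1/3)
line UB meets HS at R = (115/504, 5/28)
B = U + t·(R−U) with t = 28/15, so UB:BR = 28/15:-13/15

UB:BR = -28/13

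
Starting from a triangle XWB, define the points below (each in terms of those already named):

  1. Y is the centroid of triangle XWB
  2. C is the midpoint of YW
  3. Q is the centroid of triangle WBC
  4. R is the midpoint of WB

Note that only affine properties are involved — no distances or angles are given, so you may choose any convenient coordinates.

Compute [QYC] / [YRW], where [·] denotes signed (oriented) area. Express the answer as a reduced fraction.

[QYC]:[YRW] = -1/3

Work in coordinates with X = (0, 0), W = (1, 0), B = (0, 1).
1. Y is the centroid of triangle XWB ⇒ Y = (1/3, 1/3)
2. C is the midpoint of YW ⇒ C = (2/3, 1/6)
3. Q is the centroid of triangle WBC ⇒ Q = (5/9, 7/18)
4. R is the midpoint of WB ⇒ R = (1/2, 1/2)
2·[QYC] = 1/18, 2·[YRW] = -1/6
[QYC]:[YRW] = 1/18:-1/6 = -1/3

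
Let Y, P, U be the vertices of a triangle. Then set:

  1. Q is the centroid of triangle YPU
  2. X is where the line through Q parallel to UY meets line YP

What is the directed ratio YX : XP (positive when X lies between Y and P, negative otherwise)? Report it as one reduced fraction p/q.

YX:XP = 1/2

Choose coordinates Y = (0, 0), P = (1, 0), U = (0, 1).
1. Q is the centroid of triangle YPU ⇒ Q = (1/3, 1/3)
2. X is where the line through Q parallel to UY meets line YP ⇒ X = (1/3, 0)
X = Y + t·(P−Y) with t = 1/3, so YX:XP = t:(1−t) = 1/3:2/3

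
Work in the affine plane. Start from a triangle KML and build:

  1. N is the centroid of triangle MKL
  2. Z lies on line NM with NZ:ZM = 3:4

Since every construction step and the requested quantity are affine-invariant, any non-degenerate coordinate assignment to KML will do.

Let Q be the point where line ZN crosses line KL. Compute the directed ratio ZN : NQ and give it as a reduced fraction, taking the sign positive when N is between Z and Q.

ZN:NQ = 6/7

Set K = (0, 0), M = (1, 0), L = (0, 1); any affine frame gives the same invariant.
1. N is the centroid of triangle MKL ⇒ N = (1/3, 1/3)
2. Z lies on line NM with NZ:ZM = 3:4 ⇒ Z = (13/21, 4/21)
line ZN meets KL at Q = (0, 1/2)
N = Z + t·(Q−Z) with t = 6/13, so ZN:NQ = 6/13:7/13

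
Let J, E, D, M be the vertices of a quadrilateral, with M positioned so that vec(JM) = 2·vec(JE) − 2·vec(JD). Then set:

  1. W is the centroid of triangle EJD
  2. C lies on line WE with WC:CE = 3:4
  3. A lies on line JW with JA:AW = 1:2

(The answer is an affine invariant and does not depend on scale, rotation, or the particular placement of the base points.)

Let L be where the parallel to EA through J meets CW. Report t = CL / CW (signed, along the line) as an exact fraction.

Set J = (0, 0), E = (1, 0), D = (0, 1), M = (2, -2); any affine frame gives the same invariant.
1. W is the centroid of triangle EJD ⇒ W = (1/3, 1/3)
2. C lies on line WE with WC:CE = 3:4 ⇒ C = (13/21, 4/21)
3. A lies on line JW with JA:AW = 1:2 ⇒ A = (1/9, 1/9)
through J parallel to EA: direction (-8/9, 1/9); meets CW at L = (4/3, -1/6)
L = C + t·(W−C) with t = -5/2

t = -5/2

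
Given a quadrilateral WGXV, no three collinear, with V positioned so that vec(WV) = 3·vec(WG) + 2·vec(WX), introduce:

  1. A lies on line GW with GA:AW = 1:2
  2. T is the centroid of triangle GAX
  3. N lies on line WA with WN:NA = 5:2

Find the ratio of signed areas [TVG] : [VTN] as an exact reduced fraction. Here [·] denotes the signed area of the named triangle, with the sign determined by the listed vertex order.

[TVG]:[VTN] = -98/43

Assign W = (0, 0), G = (1, 0), X = (0, 1), V = (3, 2) — the answer is frame-independent, so this choice is without loss of generality.
1. A lies on line GW with GA:AW = 1:2 ⇒ A = (2/3, 0)
2. T is the centroid of triangle GAX ⇒ T = (5/9, 1/3)
3. N lies on line WA with WN:NA = 5:2 ⇒ N = (10/21, 0)
2·[TVG] = -14/9, 2·[VTN] = 43/63
[TVG]:[VTN] = -14/9:43/63 = -98/43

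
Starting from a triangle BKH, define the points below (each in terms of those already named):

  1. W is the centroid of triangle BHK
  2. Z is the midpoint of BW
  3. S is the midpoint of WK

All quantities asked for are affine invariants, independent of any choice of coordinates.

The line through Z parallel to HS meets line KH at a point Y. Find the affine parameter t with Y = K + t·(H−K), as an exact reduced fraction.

t = 7/2

Assign B = (0, 0), K = (1, 0), H = (0, 1) — the answer is frame-independent, so this choice is without loss of generality.
1. W is the centroid of triangle BHK ⇒ W = (1/3, 1/3)
2. Z is the midpoint of BW ⇒ Z = (1/6, 1/6)
3. S is the midpoint of WK ⇒ S = (2/3, 1/6)
through Z parallel to HS: direction (2/3, -5/6); meets KH at Y = (-5/2, 7/2)
Y = K + t·(H−K) with t = 7/2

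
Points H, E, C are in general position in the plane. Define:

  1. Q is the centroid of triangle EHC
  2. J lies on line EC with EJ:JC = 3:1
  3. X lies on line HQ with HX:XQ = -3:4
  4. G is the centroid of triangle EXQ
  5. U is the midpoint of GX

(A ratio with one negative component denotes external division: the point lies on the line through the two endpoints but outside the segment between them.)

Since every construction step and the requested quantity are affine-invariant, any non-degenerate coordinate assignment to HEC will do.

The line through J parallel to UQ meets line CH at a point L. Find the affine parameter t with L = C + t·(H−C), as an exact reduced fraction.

Work in coordinates with H = (0, 0), E = (1, 0), C = (0, 1).
1. Q is the centroid of triangle EHC ⇒ Q = (1/3, 1/3)
2. J lies on line EC with EJ:JC = 3:1 ⇒ J = (1/4, 3/4)
3. X lies on line HQ with HX:XQ = -3:4 ⇒ X = (-1, -1)
4. G is the centroid of triangle EXQ ⇒ G = (1/9, -2/9)
5. U is the midpoint of GX ⇒ U = (-4/9, -11/18)
through J parallel to UQ: direction (7/9, 17/18); meets CH at L = (0, 25/56)
L = C + t·(H−C) with t = 31/56

t = 31/56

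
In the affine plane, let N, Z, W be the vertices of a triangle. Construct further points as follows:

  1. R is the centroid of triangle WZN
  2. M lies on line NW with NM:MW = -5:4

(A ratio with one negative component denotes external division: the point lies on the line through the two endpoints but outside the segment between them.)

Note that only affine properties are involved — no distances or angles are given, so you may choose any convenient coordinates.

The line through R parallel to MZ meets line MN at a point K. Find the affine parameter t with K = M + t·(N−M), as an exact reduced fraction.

t = 3/5

Assign N = (0, 0), Z = (1, 0), W = (0, 1) — the answer is frame-independent, so this choice is without loss of generality.
1. R is the centroid of triangle WZN ⇒ R = (1/3, 1/3)
2. M lies on line NW with NM:MW = -5:4 ⇒ M = (0, 5)
through R parallel to MZ: direction (1, -5); meets MN at K = (0, 2)
K = M + t·(N−M) with t = 3/5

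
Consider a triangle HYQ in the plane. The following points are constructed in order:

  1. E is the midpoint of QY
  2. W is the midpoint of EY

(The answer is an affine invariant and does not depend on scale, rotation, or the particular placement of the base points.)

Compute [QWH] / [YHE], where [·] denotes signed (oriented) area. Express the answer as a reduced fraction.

Assign H = (0, 0), Y = (1, 0), Q = (0, 1) — the answer is frame-independent, so this choice is without loss of generality.
1. E is the midpoint of QY ⇒ E = (1/2, 1/2)
2. W is the midpoint of EY ⇒ W = (3/4, 1/4)
2·[QWH] = -3/4, 2·[YHE] = -1/2
[QWH]:[YHE] = -3/4:-1/2 = 3/2

[QWH]:[YHE] = 3/2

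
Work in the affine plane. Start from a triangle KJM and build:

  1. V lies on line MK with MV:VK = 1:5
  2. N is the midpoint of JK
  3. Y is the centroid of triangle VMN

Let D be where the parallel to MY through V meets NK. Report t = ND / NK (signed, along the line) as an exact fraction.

Choose coordinates K = (0, 0), J = (1, 0), M = (0, 1).
1. V lies on line MK with MV:VK = 1:5 ⇒ V = (0, 5/6)
2. N is the midpoint of JK ⇒ N = (1/2, 0)
3. Y is the centroid of triangle VMN ⇒ Y = (1/6, 11/18)
through V parallel to MY: direction (1/6, -7/18); meets NK at D = (5/14, 0)
D = N + t·(K−N) with t = 2/7

t = 2/7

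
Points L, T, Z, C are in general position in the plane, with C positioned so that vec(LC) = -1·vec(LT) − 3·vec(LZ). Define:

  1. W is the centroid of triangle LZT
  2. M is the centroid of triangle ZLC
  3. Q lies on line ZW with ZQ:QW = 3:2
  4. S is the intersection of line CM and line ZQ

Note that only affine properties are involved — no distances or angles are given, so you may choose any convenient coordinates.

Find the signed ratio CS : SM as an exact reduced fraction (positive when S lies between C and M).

CS:SM = -18/7

Work in coordinates with L = (0, 0), T = (1, 0), Z = (0, 1), C = (-1, -3).
1. W is the centroid of triangle LZT ⇒ W = (1/3, 1/3)
2. M is the centroid of triangle ZLC ⇒ M = (-1/3, -2/3)
3. Q lies on line ZW with ZQ:QW = 3:2 ⇒ Q = (1/5, 3/5)
4. S is the intersection of line CM and line ZQ ⇒ S = (1/11, 9/11)
S = C + t·(M−C) with t = 18/11, so CS:SM = t:(1−t) = 18/11:-7/11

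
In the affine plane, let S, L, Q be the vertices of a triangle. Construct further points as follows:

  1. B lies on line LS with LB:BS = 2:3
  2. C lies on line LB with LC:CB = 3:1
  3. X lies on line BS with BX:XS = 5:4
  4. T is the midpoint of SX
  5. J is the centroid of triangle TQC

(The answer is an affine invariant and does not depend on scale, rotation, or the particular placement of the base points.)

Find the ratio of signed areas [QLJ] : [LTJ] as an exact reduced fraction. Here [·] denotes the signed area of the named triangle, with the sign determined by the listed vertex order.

[QLJ]:[LTJ] = 35/26

Work in coordinates with S = (0, 0), L = (1, 0), Q = (0, 1).
1. B lies on line LS with LB:BS = 2:3 ⇒ B = (3/5, 0)
2. C lies on line LB with LC:CB = 3:1 ⇒ C = (7/10, 0)
3. X lies on line BS with BX:XS = 5:4 ⇒ X = (4/15, 0)
4. T is the midpoint of SX ⇒ T = (2/15, 0)
5. J is the centroid of triangle TQC ⇒ J = (5/18, 1/3)
2·[QLJ] = -7/18, 2·[LTJ] = -13/45
[QLJ]:[LTJ] = -7/18:-13/45 = 35/26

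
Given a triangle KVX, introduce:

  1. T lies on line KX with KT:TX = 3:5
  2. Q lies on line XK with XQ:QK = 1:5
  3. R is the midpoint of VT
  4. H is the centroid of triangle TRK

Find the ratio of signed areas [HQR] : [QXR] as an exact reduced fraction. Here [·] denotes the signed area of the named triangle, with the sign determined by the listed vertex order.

[HQR]:[QXR] = 31/12

Assign K = (0, 0), V = (1, 0), X = (0, 1) — the answer is frame-independent, so this choice is without loss of generality.
1. T lies on line KX with KT:TX = 3:5 ⇒ T = (0, 3/8)
2. Q lies on line XK with XQ:QK = 1:5 ⇒ Q = (0, 5/6)
3. R is the midpoint of VT ⇒ R = (1/2, 3/16)
4. H is the centroid of triangle TRK ⇒ H = (1/6, 3/16)
2·[HQR] = -31/144, 2·[QXR] = -1/12
[HQR]:[QXR] = -31/144:-1/12 = 31/12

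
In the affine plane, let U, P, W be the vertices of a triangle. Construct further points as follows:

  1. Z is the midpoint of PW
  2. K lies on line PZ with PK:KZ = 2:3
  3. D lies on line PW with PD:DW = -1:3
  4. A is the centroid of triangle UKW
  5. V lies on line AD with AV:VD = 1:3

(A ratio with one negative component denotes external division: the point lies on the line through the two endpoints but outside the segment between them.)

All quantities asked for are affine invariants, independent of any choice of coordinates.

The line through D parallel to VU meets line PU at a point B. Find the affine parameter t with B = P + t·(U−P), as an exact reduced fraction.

Set U = (0, 0), P = (1, 0), W = (0, 1); any affine frame gives the same invariant.
1. Z is the midpoint of PW ⇒ Z = (1/2, 1/2)
2. K lies on line PZ with PK:KZ = 2:3 ⇒ K = (4/5, 1/5)
3. D lies on line PW with PD:DW = -1:3 ⇒ D = (3/2, -1/2)
4. A is the centroid of triangle UKW ⇒ A = (4/15, 2/5)
5. V lies on line AD with AV:VD = 1:3 ⇒ V = (23/40, 7/40)
through D parallel to VU: direction (-23/40, -7/40); meets PU at B = (22/7, 0)
B = P + t·(U−P) with t = -15/7

t = -15/7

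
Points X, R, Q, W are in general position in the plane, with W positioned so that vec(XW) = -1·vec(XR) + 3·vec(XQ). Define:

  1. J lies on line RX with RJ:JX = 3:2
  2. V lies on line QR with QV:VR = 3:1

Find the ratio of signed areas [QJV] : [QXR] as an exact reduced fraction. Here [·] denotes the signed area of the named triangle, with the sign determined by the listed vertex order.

[QJV]:[QXR] = 9/20

Choose coordinates X = (0, 0), R = (1, 0), Q = (0, 1), W = (-1, 3).
1. J lies on line RX with RJ:JX = 3:2 ⇒ J = (2/5, 0)
2. V lies on line QR with QV:VR = 3:1 ⇒ V = (3/4, 1/4)
2·[QJV] = 9/20, 2·[QXR] = 1
[QJV]:[QXR] = 9/20:1 = 9/20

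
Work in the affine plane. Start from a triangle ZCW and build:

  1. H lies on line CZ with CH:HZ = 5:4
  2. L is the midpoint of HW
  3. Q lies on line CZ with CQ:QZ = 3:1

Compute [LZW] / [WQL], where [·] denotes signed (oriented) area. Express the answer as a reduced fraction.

[LZW]:[WQL] = -16/7

Choose coordinates Z = (0, 0), C = (1, 0), W = (0, 1).
1. H lies on line CZ with CH:HZ = 5:4 ⇒ H = (4/9, 0)
2. L is the midpoint of HW ⇒ L = (2/9, 1/2)
3. Q lies on line CZ with CQ:QZ = 3:1 ⇒ Q = (1/4, 0)
2·[LZW] = -2/9, 2·[WQL] = 7/72
[LZW]:[WQL] = -2/9:7/72 = -16/7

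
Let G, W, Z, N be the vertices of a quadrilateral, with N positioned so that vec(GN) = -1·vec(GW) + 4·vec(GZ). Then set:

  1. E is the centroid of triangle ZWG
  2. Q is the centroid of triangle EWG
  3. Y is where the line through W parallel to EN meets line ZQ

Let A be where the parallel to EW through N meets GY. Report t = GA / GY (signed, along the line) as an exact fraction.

t = -7/5

Assign G = (0, 0), W = (1, 0), Z = (0, 1), N = (-1, 4) — the answer is frame-independent, so this choice is without loss of generality.
1. E is the centroid of triangle ZWG ⇒ E = (1/3, 1/3)
2. Q is the centroid of triangle EWG ⇒ Q = (4/9, 1/9)
3. Y is where the line through W parallel to EN meets line ZQ ⇒ Y = (7/3, -11/3)
through N parallel to EW: direction (2/3, -1/3); meets GY at A = (-49/15, 77/15)
A = G + t·(Y−G) with t = -7/5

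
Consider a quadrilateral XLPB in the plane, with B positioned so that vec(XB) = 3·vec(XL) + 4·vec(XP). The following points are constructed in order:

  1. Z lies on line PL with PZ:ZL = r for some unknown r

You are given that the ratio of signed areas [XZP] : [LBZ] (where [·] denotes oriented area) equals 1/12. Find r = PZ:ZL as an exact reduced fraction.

r = 1/2

Set X = (0, 0), L = (1, 0), P = (0, 1), B = (3, 4); any affine frame gives the same invariant.
1. With PZ:ZL = r, write λ = r/(r+1) so Z = P + λ·(L−P); Z is affine-linear in λ
Every point depending on Z is an affine combination of Z and λ-independent points, so each such coordinate is linear in λ; the λ² term in each signed area is a multiple of (L−P)×(L−P) = 0, so 2·[XZP] and 2·[LBZ] are each linear in λ. Evaluating at λ=0 and λ=1:
  2·[XZP] = λ,   2·[LBZ] = -6·λ + 6
So [XZP]:[LBZ] = (λ) / (-6·λ + 6). Setting this equal to 1/12:
  λ = 1/12·(-6·λ + 6)  ⇒  λ = 1/3
Then r = λ/(1−λ) = (1/3)/(2/3) = 1/2. Check: with r = 1/2, Z = (1/3, 2/3) and [XZP]:[LBZ] = 1/12 as required.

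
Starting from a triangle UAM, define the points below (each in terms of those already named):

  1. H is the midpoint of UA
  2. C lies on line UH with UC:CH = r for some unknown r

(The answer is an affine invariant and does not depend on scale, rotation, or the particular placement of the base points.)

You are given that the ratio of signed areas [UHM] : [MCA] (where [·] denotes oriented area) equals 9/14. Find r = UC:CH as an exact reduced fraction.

Assign U = (0, 0), A = (1, 0), M = (0, 1) — the answer is frame-independent, so this choice is without loss of generality.
1. H is the midpoint of UA ⇒ H = (1/2, 0)
2. With UC:CH = r, write λ = r/(r+1) so C = U + λ·(H−U); C is affine-linear in λ
Every point depending on C is an affine combination of C and λ-independent points, so each such coordinate is linear in λ; the λ² term in each signed area is a multiple of (H−U)×(H−U) = 0, so 2·[UHM] and 2·[MCA] are each linear in λ. Evaluating at λ=0 and λ=1:
  2·[UHM] = 1/2,   2·[MCA] = -1/2·λ + 1
So [UHM]:[MCA] = (1/2) / (-1/2·λ + 1). Setting this equal to 9/14:
  1/2 = 9/14·(-1/2·λ + 1)  ⇒  λ = 4/9
Then r = λ/(1−λ) = (4/9)/(5/9) = 4/5. Check: with r = 4/5, C = (2/9, 0) and [UHM]:[MCA] = 9/14 as required.

r = 4/5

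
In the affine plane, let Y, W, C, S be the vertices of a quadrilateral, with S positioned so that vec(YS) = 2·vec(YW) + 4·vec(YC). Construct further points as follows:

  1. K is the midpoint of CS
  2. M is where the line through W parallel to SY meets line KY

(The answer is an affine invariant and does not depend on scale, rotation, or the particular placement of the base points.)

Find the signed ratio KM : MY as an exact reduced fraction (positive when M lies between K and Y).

Work in coordinates with Y = (0, 0), W = (1, 0), C = (0, 1), S = (2, 4).
1. K is the midpoint of CS ⇒ K = (1, 5/2)
2. M is where the line through W parallel to SY meets line KY ⇒ M = (-4, -10)
M = K + t·(Y−K) with t = 5, so KM:MY = t:(1−t) = 5:-4

KM:MY = -5/4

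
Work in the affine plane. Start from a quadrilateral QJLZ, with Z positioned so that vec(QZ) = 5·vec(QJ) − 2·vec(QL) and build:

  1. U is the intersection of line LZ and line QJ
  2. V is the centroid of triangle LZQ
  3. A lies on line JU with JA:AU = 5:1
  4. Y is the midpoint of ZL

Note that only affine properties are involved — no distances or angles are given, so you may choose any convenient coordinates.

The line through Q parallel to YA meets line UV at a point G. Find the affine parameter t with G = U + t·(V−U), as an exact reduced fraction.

t = 45/17

Assign Q = (0, 0), J = (1, 0), L = (0, 1), Z = (5, -2) — the answer is frame-independent, so this choice is without loss of generality.
1. U is the intersection of line LZ and line QJ ⇒ U = (5/3, 0)
2. V is the centroid of triangle LZQ ⇒ V = (5/3, -1/3)
3. A lies on line JU with JA:AU = 5:1 ⇒ A = (14/9, 0)
4. Y is the midpoint of ZL ⇒ Y = (5/2, -1/2)
through Q parallel to YA: direction (-17/18, 1/2); meets UV at G = (5/3, -15/17)
G = U + t·(V−U) with t = 45/17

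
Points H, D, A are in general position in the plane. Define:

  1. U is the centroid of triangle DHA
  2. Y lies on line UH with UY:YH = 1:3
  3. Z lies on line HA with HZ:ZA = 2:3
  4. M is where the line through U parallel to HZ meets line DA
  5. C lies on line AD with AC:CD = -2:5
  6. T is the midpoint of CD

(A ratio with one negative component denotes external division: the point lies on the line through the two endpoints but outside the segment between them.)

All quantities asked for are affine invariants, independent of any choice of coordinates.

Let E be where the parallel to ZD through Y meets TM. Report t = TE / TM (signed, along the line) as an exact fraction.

Choose coordinates H = (0, 0), D = (1, 0), A = (0, 1).
1. U is the centroid of triangle DHA ⇒ U = (1/3, 1/3)
2. Y lies on line UH with UY:YH = 1:3 ⇒ Y = (1/4, 1/4)
3. Z lies on line HA with HZ:ZA = 2:3 ⇒ Z = (0, 2/5)
4. M is where the line through U parallel to HZ meets line DA ⇒ M = (1/3, 2/3)
5. C lies on line AD with AC:CD = -2:5 ⇒ C = (-2/3, 5/3)
6. T is the midpoint of CD ⇒ T = (1/6, 5/6)
through Y parallel to ZD: direction (1, -2/5); meets TM at E = (13/12, -1/12)
E = T + t·(M−T) with t = 11/2

t = 11/2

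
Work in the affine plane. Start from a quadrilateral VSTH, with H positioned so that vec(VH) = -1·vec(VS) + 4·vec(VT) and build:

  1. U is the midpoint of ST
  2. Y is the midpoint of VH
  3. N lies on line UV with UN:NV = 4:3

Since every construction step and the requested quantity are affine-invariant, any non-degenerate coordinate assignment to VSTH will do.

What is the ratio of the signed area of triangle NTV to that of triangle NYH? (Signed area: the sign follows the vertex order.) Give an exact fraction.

[NTV]:[NYH] = -2/5

Work in coordinates with V = (0, 0), S = (1, 0), T = (0, 1), H = (-1, 4).
1. U is the midpoint of ST ⇒ U = (1/2, 1/2)
2. Y is the midpoint of VH ⇒ Y = (-1/2, 2)
3. N lies on line UV with UN:NV = 4:3 ⇒ N = (3/14, 3/14)
2·[NTV] = 3/14, 2·[NYH] = -15/28
[NTV]:[NYH] = 3/14:-15/28 = -2/5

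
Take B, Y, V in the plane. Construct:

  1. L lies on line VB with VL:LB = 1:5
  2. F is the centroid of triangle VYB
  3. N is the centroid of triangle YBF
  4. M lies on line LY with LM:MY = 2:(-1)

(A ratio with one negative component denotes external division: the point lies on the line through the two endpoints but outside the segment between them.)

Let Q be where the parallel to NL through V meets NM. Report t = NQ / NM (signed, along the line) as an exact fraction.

Set B = (0, 0), Y = (1, 0), V = (0, 1); any affine frame gives the same invariant.
1. L lies on line VB with VL:LB = 1:5 ⇒ L = (0, 5/6)
2. F is the centroid of triangle VYB ⇒ F = (1/3, 1/3)
3. N is the centroid of triangle YBF ⇒ N = (4/9, 1/9)
4. M lies on line LY with LM:MY = 2:(-1) ⇒ M = (2, -5/6)
through V parallel to NL: direction (-4/9, 13/18); meets NM at Q = (104/171, 2/171)
Q = N + t·(M−N) with t = 2/19

t = 2/19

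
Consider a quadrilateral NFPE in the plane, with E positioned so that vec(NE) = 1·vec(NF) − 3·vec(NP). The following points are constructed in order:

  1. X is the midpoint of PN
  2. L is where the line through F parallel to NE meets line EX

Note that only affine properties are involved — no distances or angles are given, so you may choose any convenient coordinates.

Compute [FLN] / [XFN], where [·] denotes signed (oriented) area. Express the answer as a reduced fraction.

[FLN]:[XFN] = -36

Assign N = (0, 0), F = (1, 0), P = (0, 1), E = (1, -3) — the answer is frame-independent, so this choice is without loss of generality.
1. X is the midpoint of PN ⇒ X = (0, 1/2)
2. L is where the line through F parallel to NE meets line EX ⇒ L = (-5, 18)
2·[FLN] = 18, 2·[XFN] = -1/2
[FLN]:[XFN] = 18:-1/2 = -36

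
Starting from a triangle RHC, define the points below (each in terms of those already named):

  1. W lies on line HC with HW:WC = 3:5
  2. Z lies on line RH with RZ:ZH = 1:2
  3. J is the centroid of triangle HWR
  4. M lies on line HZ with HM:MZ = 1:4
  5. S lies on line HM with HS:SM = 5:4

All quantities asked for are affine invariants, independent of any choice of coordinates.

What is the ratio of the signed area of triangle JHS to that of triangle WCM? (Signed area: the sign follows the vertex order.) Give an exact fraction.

Work in coordinates with R = (0, 0), H = (1, 0), C = (0, 1).
1. W lies on line HC with HW:WC = 3:5 ⇒ W = (5/8, 3/8)
2. Z lies on line RH with RZ:ZH = 1:2 ⇒ Z = (1/3, 0)
3. J is the centroid of triangle HWR ⇒ J = (13/24, 1/8)
4. M lies on line HZ with HM:MZ = 1:4 ⇒ M = (13/15, 0)
5. S lies on line HM with HS:SM = 5:4 ⇒ S = (25/27, 0)
2·[JHS] = -1/108, 2·[WCM] = 1/12
[JHS]:[WCM] = -1/108:1/12 = -1/9

[JHS]:[WCM] = -1/9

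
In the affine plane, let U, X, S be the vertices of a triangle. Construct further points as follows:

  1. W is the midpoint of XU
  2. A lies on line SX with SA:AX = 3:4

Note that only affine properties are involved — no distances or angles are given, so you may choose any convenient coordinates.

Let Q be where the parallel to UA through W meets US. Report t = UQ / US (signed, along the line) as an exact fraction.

t = -2/3

Assign U = (0, 0), X = (1, 0), S = (0, 1) — the answer is frame-independent, so this choice is without loss of generality.
1. W is the midpoint of XU ⇒ W = (1/2, 0)
2. A lies on line SX with SA:AX = 3:4 ⇒ A = (3/7, 4/7)
through W parallel to UA: direction (3/7, 4/7); meets US at Q = (0, -2/3)
Q = U + t·(S−U) with t = -2/3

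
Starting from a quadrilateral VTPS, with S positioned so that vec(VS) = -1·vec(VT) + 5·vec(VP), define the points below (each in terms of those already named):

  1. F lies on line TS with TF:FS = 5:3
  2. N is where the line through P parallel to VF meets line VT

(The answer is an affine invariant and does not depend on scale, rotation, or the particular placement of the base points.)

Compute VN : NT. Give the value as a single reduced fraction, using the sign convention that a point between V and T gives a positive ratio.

Choose coordinates V = (0, 0), T = (1, 0), P = (0, 1), S = (-1, 5).
1. F lies on line TS with TF:FS = 5:3 ⇒ F = (-1/4, 25/8)
2. N is where the line through P parallel to VF meets line VT ⇒ N = (2/25, 0)
N = V + t·(T−V) with t = 2/25, so VN:NT = t:(1−t) = 2/25:23/25

VN:NT = 2/23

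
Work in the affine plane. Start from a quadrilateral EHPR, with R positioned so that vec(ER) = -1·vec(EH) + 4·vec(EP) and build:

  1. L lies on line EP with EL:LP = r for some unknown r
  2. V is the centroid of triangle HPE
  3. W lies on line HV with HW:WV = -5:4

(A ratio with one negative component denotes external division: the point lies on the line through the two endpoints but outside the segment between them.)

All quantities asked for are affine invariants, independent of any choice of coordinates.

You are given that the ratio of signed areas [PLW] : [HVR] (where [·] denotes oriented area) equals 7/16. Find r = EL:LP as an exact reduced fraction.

r = 5/3

Assign E = (0, 0), H = (1, 0), P = (0, 1), R = (-1, 4) — the answer is frame-independent, so this choice is without loss of generality.
1. With EL:LP = r, write λ = r/(r+1) so L = E + λ·(P−E); L is affine-linear in λ
2. V is the centroid of triangle HPE ⇒ V = (1/3, 1/3)
3. W lies on line HV with HW:WV = -5:4 ⇒ W = (-7/3, 5/3)
Every point depending on L is an affine combination of L and λ-independent points, so each such coordinate is linear in λ; the λ² term in each signed area is a multiple of (P−E)×(P−E) = 0, so 2·[PLW] and 2·[HVR] are each linear in λ. Evaluating at λ=0 and λ=1:
  2·[PLW] = 7/3·λ − 7/3,   2·[HVR] = -2
So [PLW]:[HVR] = (7/3·λ − 7/3) / (-2). Setting this equal to 7/16:
  7/3·λ − 7/3 = 7/16·(-2)  ⇒  λ = 5/8
Then r = λ/(1−λ) = (5/8)/(3/8) = 5/3. Check: with r = 5/3, L = (0, 5/8) and [PLW]:[HVR] = 7/16 as required.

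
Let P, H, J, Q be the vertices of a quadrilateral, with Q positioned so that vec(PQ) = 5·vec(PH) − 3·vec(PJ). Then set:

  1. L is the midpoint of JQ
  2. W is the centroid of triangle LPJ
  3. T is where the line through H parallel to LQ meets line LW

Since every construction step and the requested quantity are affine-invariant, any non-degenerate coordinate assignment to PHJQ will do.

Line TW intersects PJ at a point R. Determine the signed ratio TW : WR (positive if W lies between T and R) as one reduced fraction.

TW:WR = 4/5

Choose coordinates P = (0, 0), H = (1, 0), J = (0, 1), Q = (5, -3).
1. L is the midpoint of JQ ⇒ L = (5/2, -1)
2. W is the centroid of triangle LPJ ⇒ W = (5/6, 0)
3. T is where the line through H parallel to LQ meets line LW ⇒ T = (3/2, -2/5)
line TW meets PJ at R = (0, 1/2)
W = T + t·(R−T) with t = 4/9, so TW:WR = 4/9:5/9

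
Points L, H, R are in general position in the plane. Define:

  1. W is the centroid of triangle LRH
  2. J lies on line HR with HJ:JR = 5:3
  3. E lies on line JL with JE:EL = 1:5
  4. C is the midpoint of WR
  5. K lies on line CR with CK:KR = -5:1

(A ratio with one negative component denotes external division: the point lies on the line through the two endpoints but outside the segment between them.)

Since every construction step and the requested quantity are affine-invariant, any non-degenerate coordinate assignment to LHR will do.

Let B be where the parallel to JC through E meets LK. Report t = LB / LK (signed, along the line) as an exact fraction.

Assign L = (0, 0), H = (1, 0), R = (0, 1) — the answer is frame-independent, so this choice is without loss of generality.
1. W is the centroid of triangle LRH ⇒ W = (1/3, 1/3)
2. J lies on line HR with HJ:JR = 5:3 ⇒ J = (3/8, 5/8)
3. E lies on line JL with JE:EL = 1:5 ⇒ E = (5/16, 25/48)
4. C is the midpoint of WR ⇒ C = (1/6, 2/3)
5. K lies on line CR with CK:KR = -5:1 ⇒ K = (-1/24, 13/12)
through E parallel to JC: direction (-5/24, 1/24); meets LK at B = (-35/1548, 455/774)
B = L + t·(K−L) with t = 70/129

t = 70/129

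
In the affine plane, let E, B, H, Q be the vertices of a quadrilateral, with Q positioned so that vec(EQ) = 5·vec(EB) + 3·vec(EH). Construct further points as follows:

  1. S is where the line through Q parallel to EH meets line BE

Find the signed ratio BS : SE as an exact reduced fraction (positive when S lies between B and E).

BS:SE = -4/5

Work in coordinates with E = (0, 0), B = (1, 0), H = (0, 1), Q = (5, 3).
1. S is where the line through Q parallel to EH meets line BE ⇒ S = (5, 0)
S = B + t·(E−B) with t = -4, so BS:SE = t:(1−t) = -4:5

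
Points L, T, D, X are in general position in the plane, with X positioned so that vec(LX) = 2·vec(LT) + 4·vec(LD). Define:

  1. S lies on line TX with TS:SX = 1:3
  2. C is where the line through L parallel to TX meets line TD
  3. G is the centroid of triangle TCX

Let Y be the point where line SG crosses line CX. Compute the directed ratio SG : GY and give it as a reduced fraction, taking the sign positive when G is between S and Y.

SG:GY = 5/4

Assign L = (0, 0), T = (1, 0), D = (0, 1), X = (2, 4) — the answer is frame-independent, so this choice is without loss of generality.
1. S lies on line TX with TS:SX = 1:3 ⇒ S = (5/4, 1)
2. C is where the line through L parallel to TX meets line TD ⇒ C = (1/5, 4/5)
3. G is the centroid of triangle TCX ⇒ G = (16/15, 8/5)
line SG meets CX at Y = (23/25, 52/25)
G = S + t·(Y−S) with t = 5/9, so SG:GY = 5/9:4/9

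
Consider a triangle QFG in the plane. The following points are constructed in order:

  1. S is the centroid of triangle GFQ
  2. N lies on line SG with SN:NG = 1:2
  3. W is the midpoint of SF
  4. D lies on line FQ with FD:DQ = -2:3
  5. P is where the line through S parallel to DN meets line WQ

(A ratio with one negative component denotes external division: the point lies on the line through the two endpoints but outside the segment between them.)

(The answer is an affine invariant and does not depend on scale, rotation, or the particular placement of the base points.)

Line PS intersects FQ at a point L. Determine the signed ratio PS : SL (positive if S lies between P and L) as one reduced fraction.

PS:SL = -1/3

Set Q = (0, 0), F = (1, 0), G = (0, 1); any affine frame gives the same invariant.
1. S is the centroid of triangle GFQ ⇒ S = (1/3, 1/3)
2. N lies on line SG with SN:NG = 1:2 ⇒ N = (2/9, 5/9)
3. W is the midpoint of SF ⇒ W = (2/3, 1/6)
4. D lies on line FQ with FD:DQ = -2:3 ⇒ D = (3, 0)
5. P is where the line through S parallel to DN meets line WQ ⇒ P = (8/9, 2/9)
line PS meets FQ at L = (2, 0)
S = P + t·(L−P) with t = -1/2, so PS:SL = -1/2:3/2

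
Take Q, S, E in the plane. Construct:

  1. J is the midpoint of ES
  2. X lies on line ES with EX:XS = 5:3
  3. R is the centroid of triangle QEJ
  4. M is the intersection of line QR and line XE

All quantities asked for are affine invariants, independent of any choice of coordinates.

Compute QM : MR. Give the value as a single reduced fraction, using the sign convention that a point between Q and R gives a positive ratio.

QM:MR = -3

Work in coordinates with Q = (0, 0), S = (1, 0), E = (0, 1).
1. J is the midpoint of ES ⇒ J = (1/2, 1/2)
2. X lies on line ES with EX:XS = 5:3 ⇒ X = (5/8, 3/8)
3. R is the centroid of triangle QEJ ⇒ R = (1/6, 1/2)
4. M is the intersection of line QR and line XE ⇒ M = (1/4, 3/4)
M = Q + t·(R−Q) with t = 3/2, so QM:MR = t:(1−t) = 3/2:-1/2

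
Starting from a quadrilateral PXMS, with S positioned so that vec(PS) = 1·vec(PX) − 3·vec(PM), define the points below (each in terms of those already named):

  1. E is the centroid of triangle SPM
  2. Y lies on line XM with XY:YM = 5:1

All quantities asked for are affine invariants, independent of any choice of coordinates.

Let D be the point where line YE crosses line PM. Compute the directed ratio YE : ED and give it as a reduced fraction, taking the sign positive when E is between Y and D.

Set P = (0, 0), X = (1, 0), M = (0, 1), S = (1, -3); any affine frame gives the same invariant.
1. E is the centroid of triangle SPM ⇒ E = (1/3, -2/3)
2. Y lies on line XM with XY:YM = 5:1 ⇒ Y = (1/6, 5/6)
line YE meets PM at D = (0, 7/3)
E = Y + t·(D−Y) with t = -1, so YE:ED = -1:2

YE:ED = -1/2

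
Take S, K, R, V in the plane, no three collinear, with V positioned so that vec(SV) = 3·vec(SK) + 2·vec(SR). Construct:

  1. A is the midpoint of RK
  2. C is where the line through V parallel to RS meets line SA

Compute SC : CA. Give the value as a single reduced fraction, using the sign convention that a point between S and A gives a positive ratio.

SC:CA = -6/5

Set S = (0, 0), K = (1, 0), R = (0, 1), V = (3, 2); any affine frame gives the same invariant.
1. A is the midpoint of RK ⇒ A = (1/2, 1/2)
2. C is where the line through V parallel to RS meets line SA ⇒ C = (3, 3)
C = S + t·(A−S) with t = 6, so SC:CA = t:(1−t) = 6:-5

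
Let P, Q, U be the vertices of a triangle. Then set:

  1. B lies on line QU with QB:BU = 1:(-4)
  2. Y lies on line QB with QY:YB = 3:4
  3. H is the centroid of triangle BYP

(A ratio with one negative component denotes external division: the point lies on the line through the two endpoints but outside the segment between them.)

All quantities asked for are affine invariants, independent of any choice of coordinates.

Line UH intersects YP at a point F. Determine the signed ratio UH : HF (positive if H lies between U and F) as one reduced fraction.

Assign P = (0, 0), Q = (1, 0), U = (0, 1) — the answer is frame-independent, so this choice is without loss of generality.
1. B lies on line QU with QB:BU = 1:(-4) ⇒ B = (4/3, -1/3)
2. Y lies on line QB with QY:YB = 3:4 ⇒ Y = (8/7, -1/7)
3. H is the centroid of triangle BYP ⇒ H = (52/63, -10/63)
line UH meets YP at F = (104/133, -13/133)
H = U + t·(F−U) with t = 19/18, so UH:HF = 19/18:-1/18

UH:HF = -19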